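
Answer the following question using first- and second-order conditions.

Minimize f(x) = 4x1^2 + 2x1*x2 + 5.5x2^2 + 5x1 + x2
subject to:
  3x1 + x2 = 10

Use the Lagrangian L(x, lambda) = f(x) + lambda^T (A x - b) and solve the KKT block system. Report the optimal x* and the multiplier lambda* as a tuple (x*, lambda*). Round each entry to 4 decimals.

Form the Lagrangian:
  L(x, lambda) = (1/2) x^T Q x + c^T x + lambda^T (A x - b)
Stationarity (grad_x L = 0): Q x + c + A^T lambda = 0.
Primal feasibility: A x = b.

This gives the KKT block system:
  [ Q   A^T ] [ x     ]   [-c ]
  [ A    0  ] [ lambda ] = [ b ]

Solving the linear system:
  x*      = (3.2421, 0.2737)
  lambda* = (-10.4947)
  f(x*)   = 60.7158

x* = (3.2421, 0.2737), lambda* = (-10.4947)


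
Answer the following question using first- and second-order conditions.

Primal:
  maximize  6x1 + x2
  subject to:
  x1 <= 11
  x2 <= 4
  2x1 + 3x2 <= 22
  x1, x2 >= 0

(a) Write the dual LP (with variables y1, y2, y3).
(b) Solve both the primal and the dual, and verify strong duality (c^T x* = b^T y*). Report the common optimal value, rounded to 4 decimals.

The standard primal-dual pair for 'max c^T x s.t. A x <= b, x >= 0' is:
  Dual:  min b^T y  s.t.  A^T y >= c,  y >= 0.

So the dual LP is:
  minimize  11y1 + 4y2 + 22y3
  subject to:
    y1 + 2y3 >= 6
    y2 + 3y3 >= 1
    y1, y2, y3 >= 0

Solving the primal: x* = (11, 0).
  primal value c^T x* = 66.
Solving the dual: y* = (5.3333, 0, 0.3333).
  dual value b^T y* = 66.
Strong duality: c^T x* = b^T y*. Confirmed.

66


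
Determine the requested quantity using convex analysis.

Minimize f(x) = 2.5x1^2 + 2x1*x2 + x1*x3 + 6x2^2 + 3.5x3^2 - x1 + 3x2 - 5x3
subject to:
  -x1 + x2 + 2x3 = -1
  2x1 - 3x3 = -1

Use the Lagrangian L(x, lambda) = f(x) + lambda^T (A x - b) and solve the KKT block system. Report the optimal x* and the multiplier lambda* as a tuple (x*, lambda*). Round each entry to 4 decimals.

Form the Lagrangian:
  L(x, lambda) = (1/2) x^T Q x + c^T x + lambda^T (A x - b)
Stationarity (grad_x L = 0): Q x + c + A^T lambda = 0.
Primal feasibility: A x = b.

This gives the KKT block system:
  [ Q   A^T ] [ x     ]   [-c ]
  [ A    0  ] [ lambda ] = [ b ]

Solving the linear system:
  x*      = (0.0118, -1.6706, 0.3412)
  lambda* = (17.0235, 10.4824)
  f(x*)   = 10.3882

x* = (0.0118, -1.6706, 0.3412), lambda* = (17.0235, 10.4824)


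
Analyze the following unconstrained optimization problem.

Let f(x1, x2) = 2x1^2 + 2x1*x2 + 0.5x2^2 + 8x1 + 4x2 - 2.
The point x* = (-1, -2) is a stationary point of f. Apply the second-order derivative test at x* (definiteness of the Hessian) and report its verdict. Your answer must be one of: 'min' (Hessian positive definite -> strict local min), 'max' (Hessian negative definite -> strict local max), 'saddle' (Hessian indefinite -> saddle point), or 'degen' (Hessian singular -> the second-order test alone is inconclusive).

Compute the Hessian H = grad^2 f:
  H = [[4, 2], [2, 1]]
Verify stationarity: grad f(x*) = H x* + g = (0, 0).
Eigenvalues of H: 0, 5.
H has a zero eigenvalue (singular; positive semidefinite but not definite), so H is neither positive definite, negative definite, nor indefinite. The second-order test alone is inconclusive -> degen.
(Indeed, f is constant along the null direction of H through x*, so x* is not a strict local extremum.)

degen


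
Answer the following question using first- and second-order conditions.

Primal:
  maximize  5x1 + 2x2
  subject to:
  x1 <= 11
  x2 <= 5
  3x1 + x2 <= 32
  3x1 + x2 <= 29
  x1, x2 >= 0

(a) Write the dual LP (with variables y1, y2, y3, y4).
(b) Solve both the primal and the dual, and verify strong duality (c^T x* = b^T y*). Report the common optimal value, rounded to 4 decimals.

The standard primal-dual pair for 'max c^T x s.t. A x <= b, x >= 0' is:
  Dual:  min b^T y  s.t.  A^T y >= c,  y >= 0.

So the dual LP is:
  minimize  11y1 + 5y2 + 32y3 + 29y4
  subject to:
    y1 + 3y3 + 3y4 >= 5
    y2 + y3 + y4 >= 2
    y1, y2, y3, y4 >= 0

Solving the primal: x* = (8, 5).
  primal value c^T x* = 50.
Solving the dual: y* = (0, 0.3333, 0, 1.6667).
  dual value b^T y* = 50.
Strong duality: c^T x* = b^T y*. Confirmed.

50


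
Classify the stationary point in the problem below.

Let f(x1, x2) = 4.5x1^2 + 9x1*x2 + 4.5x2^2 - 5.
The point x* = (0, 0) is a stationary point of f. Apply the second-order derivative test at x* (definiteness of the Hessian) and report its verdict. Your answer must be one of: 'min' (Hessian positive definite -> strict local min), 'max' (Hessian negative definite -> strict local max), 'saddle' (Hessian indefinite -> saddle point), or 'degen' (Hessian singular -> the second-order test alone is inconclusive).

Compute the Hessian H = grad^2 f:
  H = [[9, 9], [9, 9]]
Verify stationarity: grad f(x*) = H x* + g = (0, 0).
Eigenvalues of H: 0, 18.
H has a zero eigenvalue (singular; positive semidefinite but not definite), so H is neither positive definite, negative definite, nor indefinite. The second-order test alone is inconclusive -> degen.
(Indeed, f is constant along the null direction of H through x*, so x* is not a strict local extremum.)

degen


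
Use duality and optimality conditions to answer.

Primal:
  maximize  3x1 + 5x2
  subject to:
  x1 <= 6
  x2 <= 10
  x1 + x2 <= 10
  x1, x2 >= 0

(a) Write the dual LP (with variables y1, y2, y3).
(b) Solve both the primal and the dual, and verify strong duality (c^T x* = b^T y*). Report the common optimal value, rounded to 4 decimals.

The standard primal-dual pair for 'max c^T x s.t. A x <= b, x >= 0' is:
  Dual:  min b^T y  s.t.  A^T y >= c,  y >= 0.

So the dual LP is:
  minimize  6y1 + 10y2 + 10y3
  subject to:
    y1 + y3 >= 3
    y2 + y3 >= 5
    y1, y2, y3 >= 0

Solving the primal: x* = (0, 10).
  primal value c^T x* = 50.
Solving the dual: y* = (0, 0, 5).
  dual value b^T y* = 50.
Strong duality: c^T x* = b^T y*. Confirmed.

50


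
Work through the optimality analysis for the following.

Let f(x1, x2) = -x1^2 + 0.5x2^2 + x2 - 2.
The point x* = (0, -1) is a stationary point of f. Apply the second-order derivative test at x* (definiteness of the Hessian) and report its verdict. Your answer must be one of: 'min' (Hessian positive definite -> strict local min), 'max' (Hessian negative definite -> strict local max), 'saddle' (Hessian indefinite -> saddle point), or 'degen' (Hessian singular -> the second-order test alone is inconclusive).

Compute the Hessian H = grad^2 f:
  H = [[-2, 0], [0, 1]]
Verify stationarity: grad f(x*) = H x* + g = (0, 0).
Eigenvalues of H: -2, 1.
Eigenvalues have mixed signs, so H is indefinite -> x* is a saddle point.

saddle


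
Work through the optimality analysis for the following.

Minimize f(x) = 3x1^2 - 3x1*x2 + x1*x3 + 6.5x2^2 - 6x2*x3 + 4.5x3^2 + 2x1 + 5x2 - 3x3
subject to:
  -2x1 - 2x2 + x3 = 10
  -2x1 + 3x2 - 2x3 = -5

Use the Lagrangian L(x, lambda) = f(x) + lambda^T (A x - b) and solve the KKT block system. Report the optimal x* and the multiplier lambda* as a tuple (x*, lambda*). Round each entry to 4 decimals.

Form the Lagrangian:
  L(x, lambda) = (1/2) x^T Q x + c^T x + lambda^T (A x - b)
Stationarity (grad_x L = 0): Q x + c + A^T lambda = 0.
Primal feasibility: A x = b.

This gives the KKT block system:
  [ Q   A^T ] [ x     ]   [-c ]
  [ A    0  ] [ lambda ] = [ b ]

Solving the linear system:
  x*      = (-2.0552, -2.6687, 0.5522)
  lambda* = (-5.9, 5.0134)
  f(x*)   = 32.4784

x* = (-2.0552, -2.6687, 0.5522), lambda* = (-5.9, 5.0134)


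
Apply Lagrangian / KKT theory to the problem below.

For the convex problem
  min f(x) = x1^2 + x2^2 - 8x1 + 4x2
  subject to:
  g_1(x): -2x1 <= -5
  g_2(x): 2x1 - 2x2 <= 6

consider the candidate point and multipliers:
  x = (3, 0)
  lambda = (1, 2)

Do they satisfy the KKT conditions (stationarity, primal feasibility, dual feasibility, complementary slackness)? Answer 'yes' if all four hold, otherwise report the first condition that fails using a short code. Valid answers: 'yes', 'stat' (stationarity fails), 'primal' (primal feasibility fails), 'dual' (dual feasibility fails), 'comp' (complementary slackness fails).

Gradient of f: grad f(x) = Q x + c = (-2, 4)
Constraint values g_i(x) = a_i^T x - b_i:
  g_1((3, 0)) = -1
  g_2((3, 0)) = 0
Stationarity residual: grad f(x) + sum_i lambda_i a_i = (0, 0)
  -> stationarity OK
Primal feasibility (all g_i <= 0): OK
Dual feasibility (all lambda_i >= 0): OK
Complementary slackness (lambda_i * g_i(x) = 0 for all i): FAILS

Verdict: the first failing condition is complementary_slackness -> comp.

comp


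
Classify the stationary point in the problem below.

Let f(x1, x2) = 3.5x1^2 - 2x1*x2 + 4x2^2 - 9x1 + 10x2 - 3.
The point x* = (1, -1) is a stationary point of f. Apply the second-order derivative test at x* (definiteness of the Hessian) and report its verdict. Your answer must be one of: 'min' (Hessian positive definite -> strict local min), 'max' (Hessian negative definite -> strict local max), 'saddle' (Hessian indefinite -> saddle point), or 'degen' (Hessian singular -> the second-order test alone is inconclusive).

Compute the Hessian H = grad^2 f:
  H = [[7, -2], [-2, 8]]
Verify stationarity: grad f(x*) = H x* + g = (0, 0).
Eigenvalues of H: 5.4384, 9.5616.
Both eigenvalues > 0, so H is positive definite -> x* is a strict local min.

min


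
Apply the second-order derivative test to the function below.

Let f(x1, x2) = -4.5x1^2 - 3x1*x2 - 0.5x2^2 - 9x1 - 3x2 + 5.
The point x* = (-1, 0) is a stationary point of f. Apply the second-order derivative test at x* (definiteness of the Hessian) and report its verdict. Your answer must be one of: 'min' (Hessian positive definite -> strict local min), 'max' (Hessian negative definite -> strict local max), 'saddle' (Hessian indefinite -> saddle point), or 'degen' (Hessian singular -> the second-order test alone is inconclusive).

Compute the Hessian H = grad^2 f:
  H = [[-9, -3], [-3, -1]]
Verify stationarity: grad f(x*) = H x* + g = (0, 0).
Eigenvalues of H: -10, 0.
H has a zero eigenvalue (singular; negative semidefinite but not definite), so H is neither positive definite, negative definite, nor indefinite. The second-order test alone is inconclusive -> degen.
(Indeed, f is constant along the null direction of H through x*, so x* is not a strict local extremum.)

degen


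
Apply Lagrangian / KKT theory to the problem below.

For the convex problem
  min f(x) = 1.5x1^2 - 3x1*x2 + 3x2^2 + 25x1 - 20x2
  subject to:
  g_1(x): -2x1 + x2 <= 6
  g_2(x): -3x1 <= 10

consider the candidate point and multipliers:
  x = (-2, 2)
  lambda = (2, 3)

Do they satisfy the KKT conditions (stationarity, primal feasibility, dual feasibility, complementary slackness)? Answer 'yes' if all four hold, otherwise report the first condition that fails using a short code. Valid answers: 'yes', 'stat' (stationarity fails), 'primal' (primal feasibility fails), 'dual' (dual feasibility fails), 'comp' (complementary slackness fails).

Gradient of f: grad f(x) = Q x + c = (13, -2)
Constraint values g_i(x) = a_i^T x - b_i:
  g_1((-2, 2)) = 0
  g_2((-2, 2)) = -4
Stationarity residual: grad f(x) + sum_i lambda_i a_i = (0, 0)
  -> stationarity OK
Primal feasibility (all g_i <= 0): OK
Dual feasibility (all lambda_i >= 0): OK
Complementary slackness (lambda_i * g_i(x) = 0 for all i): FAILS

Verdict: the first failing condition is complementary_slackness -> comp.

comp


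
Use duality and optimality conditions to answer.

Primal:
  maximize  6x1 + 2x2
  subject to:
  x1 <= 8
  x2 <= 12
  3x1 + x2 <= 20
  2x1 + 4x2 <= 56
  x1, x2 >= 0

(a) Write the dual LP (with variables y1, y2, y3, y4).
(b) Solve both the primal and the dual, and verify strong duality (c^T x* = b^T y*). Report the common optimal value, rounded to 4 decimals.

The standard primal-dual pair for 'max c^T x s.t. A x <= b, x >= 0' is:
  Dual:  min b^T y  s.t.  A^T y >= c,  y >= 0.

So the dual LP is:
  minimize  8y1 + 12y2 + 20y3 + 56y4
  subject to:
    y1 + 3y3 + 2y4 >= 6
    y2 + y3 + 4y4 >= 2
    y1, y2, y3, y4 >= 0

Solving the primal: x* = (2.6667, 12).
  primal value c^T x* = 40.
Solving the dual: y* = (0, 0, 2, 0).
  dual value b^T y* = 40.
Strong duality: c^T x* = b^T y*. Confirmed.

40


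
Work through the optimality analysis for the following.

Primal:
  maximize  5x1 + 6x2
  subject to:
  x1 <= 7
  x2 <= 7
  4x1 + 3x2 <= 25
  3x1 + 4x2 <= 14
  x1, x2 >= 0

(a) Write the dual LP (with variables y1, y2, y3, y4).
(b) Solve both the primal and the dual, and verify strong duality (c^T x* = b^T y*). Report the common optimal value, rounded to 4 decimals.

The standard primal-dual pair for 'max c^T x s.t. A x <= b, x >= 0' is:
  Dual:  min b^T y  s.t.  A^T y >= c,  y >= 0.

So the dual LP is:
  minimize  7y1 + 7y2 + 25y3 + 14y4
  subject to:
    y1 + 4y3 + 3y4 >= 5
    y2 + 3y3 + 4y4 >= 6
    y1, y2, y3, y4 >= 0

Solving the primal: x* = (4.6667, 0).
  primal value c^T x* = 23.3333.
Solving the dual: y* = (0, 0, 0, 1.6667).
  dual value b^T y* = 23.3333.
Strong duality: c^T x* = b^T y*. Confirmed.

23.3333


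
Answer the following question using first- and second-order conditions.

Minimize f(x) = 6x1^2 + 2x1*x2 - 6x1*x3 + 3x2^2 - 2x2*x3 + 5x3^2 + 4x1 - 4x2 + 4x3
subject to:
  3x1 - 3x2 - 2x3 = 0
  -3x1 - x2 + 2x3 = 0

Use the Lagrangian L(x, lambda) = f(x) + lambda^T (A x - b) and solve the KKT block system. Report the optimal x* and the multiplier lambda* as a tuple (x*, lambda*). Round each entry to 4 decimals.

Form the Lagrangian:
  L(x, lambda) = (1/2) x^T Q x + c^T x + lambda^T (A x - b)
Stationarity (grad_x L = 0): Q x + c + A^T lambda = 0.
Primal feasibility: A x = b.

This gives the KKT block system:
  [ Q   A^T ] [ x     ]   [-c ]
  [ A    0  ] [ lambda ] = [ b ]

Solving the linear system:
  x*      = (-0.6061, 0, -0.9091)
  lambda* = (-1.0303, -0.303)
  f(x*)   = -3.0303

x* = (-0.6061, 0, -0.9091), lambda* = (-1.0303, -0.303)


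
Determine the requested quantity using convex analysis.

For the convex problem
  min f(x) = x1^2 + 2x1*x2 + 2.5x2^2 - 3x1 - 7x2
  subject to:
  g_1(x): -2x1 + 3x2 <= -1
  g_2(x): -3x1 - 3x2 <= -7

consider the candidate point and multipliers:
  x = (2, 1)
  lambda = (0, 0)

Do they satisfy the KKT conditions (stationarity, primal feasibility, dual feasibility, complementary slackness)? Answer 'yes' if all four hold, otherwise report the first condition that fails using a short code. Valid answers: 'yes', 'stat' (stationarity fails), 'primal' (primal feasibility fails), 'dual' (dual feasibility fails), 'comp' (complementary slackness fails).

Gradient of f: grad f(x) = Q x + c = (3, 2)
Constraint values g_i(x) = a_i^T x - b_i:
  g_1((2, 1)) = 0
  g_2((2, 1)) = -2
Stationarity residual: grad f(x) + sum_i lambda_i a_i = (3, 2)
  -> stationarity FAILS
Primal feasibility (all g_i <= 0): OK
Dual feasibility (all lambda_i >= 0): OK
Complementary slackness (lambda_i * g_i(x) = 0 for all i): OK

Verdict: the first failing condition is stationarity -> stat.

stat


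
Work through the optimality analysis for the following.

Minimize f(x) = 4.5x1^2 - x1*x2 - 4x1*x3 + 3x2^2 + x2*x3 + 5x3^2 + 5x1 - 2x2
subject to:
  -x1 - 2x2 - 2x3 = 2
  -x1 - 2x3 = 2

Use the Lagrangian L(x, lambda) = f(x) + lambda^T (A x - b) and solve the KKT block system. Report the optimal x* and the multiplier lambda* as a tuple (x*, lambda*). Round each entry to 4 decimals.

Form the Lagrangian:
  L(x, lambda) = (1/2) x^T Q x + c^T x + lambda^T (A x - b)
Stationarity (grad_x L = 0): Q x + c + A^T lambda = 0.
Primal feasibility: A x = b.

This gives the KKT block system:
  [ Q   A^T ] [ x     ]   [-c ]
  [ A    0  ] [ lambda ] = [ b ]

Solving the linear system:
  x*      = (-0.9032, 0, -0.5484)
  lambda* = (-0.8226, -0.1129)
  f(x*)   = -1.3226

x* = (-0.9032, 0, -0.5484), lambda* = (-0.8226, -0.1129)


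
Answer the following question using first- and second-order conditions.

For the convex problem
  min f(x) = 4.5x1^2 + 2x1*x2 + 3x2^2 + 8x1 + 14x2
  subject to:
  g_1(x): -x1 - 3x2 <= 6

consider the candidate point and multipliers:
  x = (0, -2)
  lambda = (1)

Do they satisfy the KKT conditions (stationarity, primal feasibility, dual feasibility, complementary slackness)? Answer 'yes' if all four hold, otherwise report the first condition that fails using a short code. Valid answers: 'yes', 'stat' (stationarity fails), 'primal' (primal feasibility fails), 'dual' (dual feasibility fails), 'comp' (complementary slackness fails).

Gradient of f: grad f(x) = Q x + c = (4, 2)
Constraint values g_i(x) = a_i^T x - b_i:
  g_1((0, -2)) = 0
Stationarity residual: grad f(x) + sum_i lambda_i a_i = (3, -1)
  -> stationarity FAILS
Primal feasibility (all g_i <= 0): OK
Dual feasibility (all lambda_i >= 0): OK
Complementary slackness (lambda_i * g_i(x) = 0 for all i): OK

Verdict: the first failing condition is stationarity -> stat.

stat


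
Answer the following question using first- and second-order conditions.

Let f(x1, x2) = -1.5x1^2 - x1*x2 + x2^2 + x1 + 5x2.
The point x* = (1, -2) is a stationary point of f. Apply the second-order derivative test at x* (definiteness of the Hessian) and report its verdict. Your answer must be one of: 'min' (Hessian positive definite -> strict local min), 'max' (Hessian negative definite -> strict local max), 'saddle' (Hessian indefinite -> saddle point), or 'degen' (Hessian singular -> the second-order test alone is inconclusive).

Compute the Hessian H = grad^2 f:
  H = [[-3, -1], [-1, 2]]
Verify stationarity: grad f(x*) = H x* + g = (0, 0).
Eigenvalues of H: -3.1926, 2.1926.
Eigenvalues have mixed signs, so H is indefinite -> x* is a saddle point.

saddle


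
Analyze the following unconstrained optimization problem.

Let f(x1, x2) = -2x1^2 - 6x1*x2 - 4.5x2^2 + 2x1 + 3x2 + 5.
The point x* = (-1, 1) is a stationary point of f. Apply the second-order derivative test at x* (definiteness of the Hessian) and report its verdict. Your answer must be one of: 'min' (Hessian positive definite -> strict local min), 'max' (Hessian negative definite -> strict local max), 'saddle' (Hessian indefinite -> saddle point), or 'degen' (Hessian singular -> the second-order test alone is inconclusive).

Compute the Hessian H = grad^2 f:
  H = [[-4, -6], [-6, -9]]
Verify stationarity: grad f(x*) = H x* + g = (0, 0).
Eigenvalues of H: -13, 0.
H has a zero eigenvalue (singular; negative semidefinite but not definite), so H is neither positive definite, negative definite, nor indefinite. The second-order test alone is inconclusive -> degen.
(Indeed, f is constant along the null direction of H through x*, so x* is not a strict local extremum.)

degen


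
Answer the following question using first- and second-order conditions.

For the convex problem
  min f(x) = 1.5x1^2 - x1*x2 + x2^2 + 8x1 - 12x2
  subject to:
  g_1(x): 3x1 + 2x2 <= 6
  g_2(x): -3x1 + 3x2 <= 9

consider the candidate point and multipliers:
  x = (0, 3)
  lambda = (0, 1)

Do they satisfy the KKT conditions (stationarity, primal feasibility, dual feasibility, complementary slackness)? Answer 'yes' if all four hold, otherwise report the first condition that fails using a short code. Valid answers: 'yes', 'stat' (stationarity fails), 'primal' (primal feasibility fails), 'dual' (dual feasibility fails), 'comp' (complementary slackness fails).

Gradient of f: grad f(x) = Q x + c = (5, -6)
Constraint values g_i(x) = a_i^T x - b_i:
  g_1((0, 3)) = 0
  g_2((0, 3)) = 0
Stationarity residual: grad f(x) + sum_i lambda_i a_i = (2, -3)
  -> stationarity FAILS
Primal feasibility (all g_i <= 0): OK
Dual feasibility (all lambda_i >= 0): OK
Complementary slackness (lambda_i * g_i(x) = 0 for all i): OK

Verdict: the first failing condition is stationarity -> stat.

stat


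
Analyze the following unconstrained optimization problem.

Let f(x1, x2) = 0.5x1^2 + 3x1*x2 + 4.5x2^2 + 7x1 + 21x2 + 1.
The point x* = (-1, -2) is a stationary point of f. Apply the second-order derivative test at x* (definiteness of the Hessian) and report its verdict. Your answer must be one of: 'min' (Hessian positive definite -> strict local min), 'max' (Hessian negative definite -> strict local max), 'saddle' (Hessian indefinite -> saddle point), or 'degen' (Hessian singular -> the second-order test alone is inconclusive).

Compute the Hessian H = grad^2 f:
  H = [[1, 3], [3, 9]]
Verify stationarity: grad f(x*) = H x* + g = (0, 0).
Eigenvalues of H: 0, 10.
H has a zero eigenvalue (singular; positive semidefinite but not definite), so H is neither positive definite, negative definite, nor indefinite. The second-order test alone is inconclusive -> degen.
(Indeed, f is constant along the null direction of H through x*, so x* is not a strict local extremum.)

degen


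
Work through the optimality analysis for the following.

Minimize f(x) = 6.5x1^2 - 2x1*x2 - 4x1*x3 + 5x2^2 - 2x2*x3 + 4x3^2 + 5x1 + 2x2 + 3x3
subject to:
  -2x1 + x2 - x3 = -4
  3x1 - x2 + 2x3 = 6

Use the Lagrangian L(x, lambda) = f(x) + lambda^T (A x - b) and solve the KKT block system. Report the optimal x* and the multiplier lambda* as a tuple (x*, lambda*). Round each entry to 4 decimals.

Form the Lagrangian:
  L(x, lambda) = (1/2) x^T Q x + c^T x + lambda^T (A x - b)
Stationarity (grad_x L = 0): Q x + c + A^T lambda = 0.
Primal feasibility: A x = b.

This gives the KKT block system:
  [ Q   A^T ] [ x     ]   [-c ]
  [ A    0  ] [ lambda ] = [ b ]

Solving the linear system:
  x*      = (1.1282, -0.8718, 0.8718)
  lambda* = (14.2308, 3.5128)
  f(x*)   = 21.1795

x* = (1.1282, -0.8718, 0.8718), lambda* = (14.2308, 3.5128)


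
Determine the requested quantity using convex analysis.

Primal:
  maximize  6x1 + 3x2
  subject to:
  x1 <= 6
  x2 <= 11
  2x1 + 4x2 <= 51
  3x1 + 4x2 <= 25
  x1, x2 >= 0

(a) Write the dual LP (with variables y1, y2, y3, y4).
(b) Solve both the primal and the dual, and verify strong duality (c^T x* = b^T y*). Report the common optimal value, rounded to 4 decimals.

The standard primal-dual pair for 'max c^T x s.t. A x <= b, x >= 0' is:
  Dual:  min b^T y  s.t.  A^T y >= c,  y >= 0.

So the dual LP is:
  minimize  6y1 + 11y2 + 51y3 + 25y4
  subject to:
    y1 + 2y3 + 3y4 >= 6
    y2 + 4y3 + 4y4 >= 3
    y1, y2, y3, y4 >= 0

Solving the primal: x* = (6, 1.75).
  primal value c^T x* = 41.25.
Solving the dual: y* = (3.75, 0, 0, 0.75).
  dual value b^T y* = 41.25.
Strong duality: c^T x* = b^T y*. Confirmed.

41.25


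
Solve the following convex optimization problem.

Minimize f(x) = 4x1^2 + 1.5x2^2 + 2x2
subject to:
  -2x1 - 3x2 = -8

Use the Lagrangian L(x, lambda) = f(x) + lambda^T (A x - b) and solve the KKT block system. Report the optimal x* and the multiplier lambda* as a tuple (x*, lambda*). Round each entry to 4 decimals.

Form the Lagrangian:
  L(x, lambda) = (1/2) x^T Q x + c^T x + lambda^T (A x - b)
Stationarity (grad_x L = 0): Q x + c + A^T lambda = 0.
Primal feasibility: A x = b.

This gives the KKT block system:
  [ Q   A^T ] [ x     ]   [-c ]
  [ A    0  ] [ lambda ] = [ b ]

Solving the linear system:
  x*      = (0.7143, 2.1905)
  lambda* = (2.8571)
  f(x*)   = 13.619

x* = (0.7143, 2.1905), lambda* = (2.8571)


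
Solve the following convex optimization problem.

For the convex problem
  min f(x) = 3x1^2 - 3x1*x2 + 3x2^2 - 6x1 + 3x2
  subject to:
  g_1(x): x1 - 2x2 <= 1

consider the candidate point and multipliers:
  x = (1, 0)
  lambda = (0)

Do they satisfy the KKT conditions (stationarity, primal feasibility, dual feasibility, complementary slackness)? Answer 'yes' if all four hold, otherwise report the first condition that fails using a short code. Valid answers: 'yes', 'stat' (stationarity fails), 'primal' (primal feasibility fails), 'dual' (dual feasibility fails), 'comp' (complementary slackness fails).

Gradient of f: grad f(x) = Q x + c = (0, 0)
Constraint values g_i(x) = a_i^T x - b_i:
  g_1((1, 0)) = 0
Stationarity residual: grad f(x) + sum_i lambda_i a_i = (0, 0)
  -> stationarity OK
Primal feasibility (all g_i <= 0): OK
Dual feasibility (all lambda_i >= 0): OK
Complementary slackness (lambda_i * g_i(x) = 0 for all i): OK

Verdict: yes, KKT holds.

yes


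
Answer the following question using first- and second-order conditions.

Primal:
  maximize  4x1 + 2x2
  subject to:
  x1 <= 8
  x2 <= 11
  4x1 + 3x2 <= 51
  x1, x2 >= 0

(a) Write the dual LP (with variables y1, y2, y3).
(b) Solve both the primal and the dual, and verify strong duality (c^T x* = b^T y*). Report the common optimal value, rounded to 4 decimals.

The standard primal-dual pair for 'max c^T x s.t. A x <= b, x >= 0' is:
  Dual:  min b^T y  s.t.  A^T y >= c,  y >= 0.

So the dual LP is:
  minimize  8y1 + 11y2 + 51y3
  subject to:
    y1 + 4y3 >= 4
    y2 + 3y3 >= 2
    y1, y2, y3 >= 0

Solving the primal: x* = (8, 6.3333).
  primal value c^T x* = 44.6667.
Solving the dual: y* = (1.3333, 0, 0.6667).
  dual value b^T y* = 44.6667.
Strong duality: c^T x* = b^T y*. Confirmed.

44.6667


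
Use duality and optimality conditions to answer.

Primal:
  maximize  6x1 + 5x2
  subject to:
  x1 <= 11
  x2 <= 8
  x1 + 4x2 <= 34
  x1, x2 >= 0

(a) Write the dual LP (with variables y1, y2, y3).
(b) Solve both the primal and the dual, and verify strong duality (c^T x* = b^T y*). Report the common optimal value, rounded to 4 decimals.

The standard primal-dual pair for 'max c^T x s.t. A x <= b, x >= 0' is:
  Dual:  min b^T y  s.t.  A^T y >= c,  y >= 0.

So the dual LP is:
  minimize  11y1 + 8y2 + 34y3
  subject to:
    y1 + y3 >= 6
    y2 + 4y3 >= 5
    y1, y2, y3 >= 0

Solving the primal: x* = (11, 5.75).
  primal value c^T x* = 94.75.
Solving the dual: y* = (4.75, 0, 1.25).
  dual value b^T y* = 94.75.
Strong duality: c^T x* = b^T y*. Confirmed.

94.75


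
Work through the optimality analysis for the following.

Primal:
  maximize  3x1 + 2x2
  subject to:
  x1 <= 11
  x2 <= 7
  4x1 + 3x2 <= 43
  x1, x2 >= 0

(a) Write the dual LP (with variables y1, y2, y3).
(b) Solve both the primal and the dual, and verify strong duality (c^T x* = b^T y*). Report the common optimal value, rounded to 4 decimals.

The standard primal-dual pair for 'max c^T x s.t. A x <= b, x >= 0' is:
  Dual:  min b^T y  s.t.  A^T y >= c,  y >= 0.

So the dual LP is:
  minimize  11y1 + 7y2 + 43y3
  subject to:
    y1 + 4y3 >= 3
    y2 + 3y3 >= 2
    y1, y2, y3 >= 0

Solving the primal: x* = (10.75, 0).
  primal value c^T x* = 32.25.
Solving the dual: y* = (0, 0, 0.75).
  dual value b^T y* = 32.25.
Strong duality: c^T x* = b^T y*. Confirmed.

32.25


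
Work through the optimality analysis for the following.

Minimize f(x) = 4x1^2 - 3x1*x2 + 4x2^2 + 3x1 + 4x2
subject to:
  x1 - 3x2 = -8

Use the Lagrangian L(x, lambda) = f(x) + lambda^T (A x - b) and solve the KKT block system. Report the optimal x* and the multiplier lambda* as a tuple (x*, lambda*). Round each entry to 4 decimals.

Form the Lagrangian:
  L(x, lambda) = (1/2) x^T Q x + c^T x + lambda^T (A x - b)
Stationarity (grad_x L = 0): Q x + c + A^T lambda = 0.
Primal feasibility: A x = b.

This gives the KKT block system:
  [ Q   A^T ] [ x     ]   [-c ]
  [ A    0  ] [ lambda ] = [ b ]

Solving the linear system:
  x*      = (-0.5, 2.5)
  lambda* = (8.5)
  f(x*)   = 38.25

x* = (-0.5, 2.5), lambda* = (8.5)


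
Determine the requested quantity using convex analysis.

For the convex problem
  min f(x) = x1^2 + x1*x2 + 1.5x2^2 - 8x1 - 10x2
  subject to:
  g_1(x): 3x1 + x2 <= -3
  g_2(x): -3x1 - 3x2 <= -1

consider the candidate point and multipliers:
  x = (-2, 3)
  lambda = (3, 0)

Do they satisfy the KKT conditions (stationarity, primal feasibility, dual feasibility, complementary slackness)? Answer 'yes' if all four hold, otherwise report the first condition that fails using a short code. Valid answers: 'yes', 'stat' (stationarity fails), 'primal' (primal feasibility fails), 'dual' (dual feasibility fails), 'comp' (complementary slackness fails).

Gradient of f: grad f(x) = Q x + c = (-9, -3)
Constraint values g_i(x) = a_i^T x - b_i:
  g_1((-2, 3)) = 0
  g_2((-2, 3)) = -2
Stationarity residual: grad f(x) + sum_i lambda_i a_i = (0, 0)
  -> stationarity OK
Primal feasibility (all g_i <= 0): OK
Dual feasibility (all lambda_i >= 0): OK
Complementary slackness (lambda_i * g_i(x) = 0 for all i): OK

Verdict: yes, KKT holds.

yes


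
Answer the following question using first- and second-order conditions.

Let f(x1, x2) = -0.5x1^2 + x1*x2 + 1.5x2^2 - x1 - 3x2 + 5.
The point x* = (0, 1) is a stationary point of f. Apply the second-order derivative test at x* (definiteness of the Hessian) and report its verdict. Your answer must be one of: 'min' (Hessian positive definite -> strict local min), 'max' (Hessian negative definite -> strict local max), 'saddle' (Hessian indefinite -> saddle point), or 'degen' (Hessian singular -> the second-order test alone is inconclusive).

Compute the Hessian H = grad^2 f:
  H = [[-1, 1], [1, 3]]
Verify stationarity: grad f(x*) = H x* + g = (0, 0).
Eigenvalues of H: -1.2361, 3.2361.
Eigenvalues have mixed signs, so H is indefinite -> x* is a saddle point.

saddle


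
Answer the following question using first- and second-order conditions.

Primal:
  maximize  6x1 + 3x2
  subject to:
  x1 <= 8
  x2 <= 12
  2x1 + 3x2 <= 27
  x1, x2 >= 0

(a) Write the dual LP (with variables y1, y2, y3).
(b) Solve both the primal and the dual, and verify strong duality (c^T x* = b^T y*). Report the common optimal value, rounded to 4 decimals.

The standard primal-dual pair for 'max c^T x s.t. A x <= b, x >= 0' is:
  Dual:  min b^T y  s.t.  A^T y >= c,  y >= 0.

So the dual LP is:
  minimize  8y1 + 12y2 + 27y3
  subject to:
    y1 + 2y3 >= 6
    y2 + 3y3 >= 3
    y1, y2, y3 >= 0

Solving the primal: x* = (8, 3.6667).
  primal value c^T x* = 59.
Solving the dual: y* = (4, 0, 1).
  dual value b^T y* = 59.
Strong duality: c^T x* = b^T y*. Confirmed.

59


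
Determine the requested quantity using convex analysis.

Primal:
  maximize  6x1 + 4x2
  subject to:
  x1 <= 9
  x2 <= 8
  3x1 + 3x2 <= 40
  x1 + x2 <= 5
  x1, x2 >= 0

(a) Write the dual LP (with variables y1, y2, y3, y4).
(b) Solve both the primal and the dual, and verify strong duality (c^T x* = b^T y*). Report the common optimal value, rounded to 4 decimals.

The standard primal-dual pair for 'max c^T x s.t. A x <= b, x >= 0' is:
  Dual:  min b^T y  s.t.  A^T y >= c,  y >= 0.

So the dual LP is:
  minimize  9y1 + 8y2 + 40y3 + 5y4
  subject to:
    y1 + 3y3 + y4 >= 6
    y2 + 3y3 + y4 >= 4
    y1, y2, y3, y4 >= 0

Solving the primal: x* = (5, 0).
  primal value c^T x* = 30.
Solving the dual: y* = (0, 0, 0, 6).
  dual value b^T y* = 30.
Strong duality: c^T x* = b^T y*. Confirmed.

30


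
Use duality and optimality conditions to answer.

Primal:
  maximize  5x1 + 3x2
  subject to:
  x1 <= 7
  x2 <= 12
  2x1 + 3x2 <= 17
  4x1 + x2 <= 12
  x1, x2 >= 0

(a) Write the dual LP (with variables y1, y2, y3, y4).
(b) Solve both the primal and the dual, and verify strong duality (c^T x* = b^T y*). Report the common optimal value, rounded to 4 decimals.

The standard primal-dual pair for 'max c^T x s.t. A x <= b, x >= 0' is:
  Dual:  min b^T y  s.t.  A^T y >= c,  y >= 0.

So the dual LP is:
  minimize  7y1 + 12y2 + 17y3 + 12y4
  subject to:
    y1 + 2y3 + 4y4 >= 5
    y2 + 3y3 + y4 >= 3
    y1, y2, y3, y4 >= 0

Solving the primal: x* = (1.9, 4.4).
  primal value c^T x* = 22.7.
Solving the dual: y* = (0, 0, 0.7, 0.9).
  dual value b^T y* = 22.7.
Strong duality: c^T x* = b^T y*. Confirmed.

22.7


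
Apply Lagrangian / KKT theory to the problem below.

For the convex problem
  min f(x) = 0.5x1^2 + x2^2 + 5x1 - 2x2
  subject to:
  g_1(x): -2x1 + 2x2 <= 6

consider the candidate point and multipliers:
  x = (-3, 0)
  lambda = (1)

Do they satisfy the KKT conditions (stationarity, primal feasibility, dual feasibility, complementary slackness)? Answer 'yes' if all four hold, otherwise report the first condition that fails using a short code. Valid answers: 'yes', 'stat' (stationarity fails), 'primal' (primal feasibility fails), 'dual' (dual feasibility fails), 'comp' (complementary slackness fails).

Gradient of f: grad f(x) = Q x + c = (2, -2)
Constraint values g_i(x) = a_i^T x - b_i:
  g_1((-3, 0)) = 0
Stationarity residual: grad f(x) + sum_i lambda_i a_i = (0, 0)
  -> stationarity OK
Primal feasibility (all g_i <= 0): OK
Dual feasibility (all lambda_i >= 0): OK
Complementary slackness (lambda_i * g_i(x) = 0 for all i): OK

Verdict: yes, KKT holds.

yes


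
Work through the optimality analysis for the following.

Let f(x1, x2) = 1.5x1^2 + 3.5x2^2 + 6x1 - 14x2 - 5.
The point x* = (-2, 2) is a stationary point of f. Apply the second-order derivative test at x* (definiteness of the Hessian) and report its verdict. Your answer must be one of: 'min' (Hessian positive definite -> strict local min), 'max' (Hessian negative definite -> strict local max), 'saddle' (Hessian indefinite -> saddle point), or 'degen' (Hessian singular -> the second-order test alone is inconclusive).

Compute the Hessian H = grad^2 f:
  H = [[3, 0], [0, 7]]
Verify stationarity: grad f(x*) = H x* + g = (0, 0).
Eigenvalues of H: 3, 7.
Both eigenvalues > 0, so H is positive definite -> x* is a strict local min.

min


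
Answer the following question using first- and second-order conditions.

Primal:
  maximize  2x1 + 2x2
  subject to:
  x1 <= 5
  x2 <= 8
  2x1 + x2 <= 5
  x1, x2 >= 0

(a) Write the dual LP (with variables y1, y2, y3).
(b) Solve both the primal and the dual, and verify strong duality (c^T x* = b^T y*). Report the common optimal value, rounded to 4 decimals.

The standard primal-dual pair for 'max c^T x s.t. A x <= b, x >= 0' is:
  Dual:  min b^T y  s.t.  A^T y >= c,  y >= 0.

So the dual LP is:
  minimize  5y1 + 8y2 + 5y3
  subject to:
    y1 + 2y3 >= 2
    y2 + y3 >= 2
    y1, y2, y3 >= 0

Solving the primal: x* = (0, 5).
  primal value c^T x* = 10.
Solving the dual: y* = (0, 0, 2).
  dual value b^T y* = 10.
Strong duality: c^T x* = b^T y*. Confirmed.

10


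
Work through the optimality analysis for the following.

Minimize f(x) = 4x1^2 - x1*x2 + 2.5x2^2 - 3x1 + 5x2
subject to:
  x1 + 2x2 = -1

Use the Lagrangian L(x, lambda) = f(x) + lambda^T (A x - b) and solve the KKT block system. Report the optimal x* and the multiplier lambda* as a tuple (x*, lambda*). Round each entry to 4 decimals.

Form the Lagrangian:
  L(x, lambda) = (1/2) x^T Q x + c^T x + lambda^T (A x - b)
Stationarity (grad_x L = 0): Q x + c + A^T lambda = 0.
Primal feasibility: A x = b.

This gives the KKT block system:
  [ Q   A^T ] [ x     ]   [-c ]
  [ A    0  ] [ lambda ] = [ b ]

Solving the linear system:
  x*      = (0.3659, -0.6829)
  lambda* = (-0.6098)
  f(x*)   = -2.561

x* = (0.3659, -0.6829), lambda* = (-0.6098)


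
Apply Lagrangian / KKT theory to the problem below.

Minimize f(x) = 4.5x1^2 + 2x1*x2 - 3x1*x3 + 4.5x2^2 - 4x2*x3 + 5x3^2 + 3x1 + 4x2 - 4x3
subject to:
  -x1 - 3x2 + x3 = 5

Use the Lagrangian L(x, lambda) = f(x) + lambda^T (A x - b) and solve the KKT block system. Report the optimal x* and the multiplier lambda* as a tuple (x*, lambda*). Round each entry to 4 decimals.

Form the Lagrangian:
  L(x, lambda) = (1/2) x^T Q x + c^T x + lambda^T (A x - b)
Stationarity (grad_x L = 0): Q x + c + A^T lambda = 0.
Primal feasibility: A x = b.

This gives the KKT block system:
  [ Q   A^T ] [ x     ]   [-c ]
  [ A    0  ] [ lambda ] = [ b ]

Solving the linear system:
  x*      = (-0.3779, -1.5309, 0.0293)
  lambda* = (-3.5505)
  f(x*)   = 5.1889

x* = (-0.3779, -1.5309, 0.0293), lambda* = (-3.5505)


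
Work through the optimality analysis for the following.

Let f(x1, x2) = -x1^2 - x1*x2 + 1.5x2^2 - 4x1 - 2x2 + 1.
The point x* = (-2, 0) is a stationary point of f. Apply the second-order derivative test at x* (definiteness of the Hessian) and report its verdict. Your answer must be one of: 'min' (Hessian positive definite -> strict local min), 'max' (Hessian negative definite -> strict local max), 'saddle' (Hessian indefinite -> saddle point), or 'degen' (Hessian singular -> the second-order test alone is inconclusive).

Compute the Hessian H = grad^2 f:
  H = [[-2, -1], [-1, 3]]
Verify stationarity: grad f(x*) = H x* + g = (0, 0).
Eigenvalues of H: -2.1926, 3.1926.
Eigenvalues have mixed signs, so H is indefinite -> x* is a saddle point.

saddle


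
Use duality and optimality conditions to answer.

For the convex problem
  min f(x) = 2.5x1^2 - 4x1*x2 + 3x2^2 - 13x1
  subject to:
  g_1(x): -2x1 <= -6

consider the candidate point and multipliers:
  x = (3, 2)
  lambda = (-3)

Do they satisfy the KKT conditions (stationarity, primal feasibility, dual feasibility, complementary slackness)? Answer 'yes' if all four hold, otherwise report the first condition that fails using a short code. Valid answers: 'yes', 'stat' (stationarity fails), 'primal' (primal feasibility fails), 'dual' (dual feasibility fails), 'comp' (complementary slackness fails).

Gradient of f: grad f(x) = Q x + c = (-6, 0)
Constraint values g_i(x) = a_i^T x - b_i:
  g_1((3, 2)) = 0
Stationarity residual: grad f(x) + sum_i lambda_i a_i = (0, 0)
  -> stationarity OK
Primal feasibility (all g_i <= 0): OK
Dual feasibility (all lambda_i >= 0): FAILS
Complementary slackness (lambda_i * g_i(x) = 0 for all i): OK

Verdict: the first failing condition is dual_feasibility -> dual.

dual


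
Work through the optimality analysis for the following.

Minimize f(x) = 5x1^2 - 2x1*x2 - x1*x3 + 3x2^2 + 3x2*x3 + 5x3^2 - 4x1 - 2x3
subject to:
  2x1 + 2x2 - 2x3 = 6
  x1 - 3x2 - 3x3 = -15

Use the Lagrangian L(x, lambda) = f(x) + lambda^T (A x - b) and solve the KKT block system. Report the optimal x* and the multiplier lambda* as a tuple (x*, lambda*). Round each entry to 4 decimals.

Form the Lagrangian:
  L(x, lambda) = (1/2) x^T Q x + c^T x + lambda^T (A x - b)
Stationarity (grad_x L = 0): Q x + c + A^T lambda = 0.
Primal feasibility: A x = b.

This gives the KKT block system:
  [ Q   A^T ] [ x     ]   [-c ]
  [ A    0  ] [ lambda ] = [ b ]

Solving the linear system:
  x*      = (0.629, 3.7903, 1.4194)
  lambda* = (-0.7016, 8.1129)
  f(x*)   = 60.2742

x* = (0.629, 3.7903, 1.4194), lambda* = (-0.7016, 8.1129)


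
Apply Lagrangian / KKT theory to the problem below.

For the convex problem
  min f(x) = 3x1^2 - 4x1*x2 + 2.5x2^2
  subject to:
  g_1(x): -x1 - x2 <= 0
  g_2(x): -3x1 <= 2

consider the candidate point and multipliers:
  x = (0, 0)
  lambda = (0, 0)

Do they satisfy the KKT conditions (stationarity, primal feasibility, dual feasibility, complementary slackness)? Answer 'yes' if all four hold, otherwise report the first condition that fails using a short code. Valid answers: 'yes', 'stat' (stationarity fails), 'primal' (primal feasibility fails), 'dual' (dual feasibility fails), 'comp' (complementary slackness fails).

Gradient of f: grad f(x) = Q x + c = (0, 0)
Constraint values g_i(x) = a_i^T x - b_i:
  g_1((0, 0)) = 0
  g_2((0, 0)) = -2
Stationarity residual: grad f(x) + sum_i lambda_i a_i = (0, 0)
  -> stationarity OK
Primal feasibility (all g_i <= 0): OK
Dual feasibility (all lambda_i >= 0): OK
Complementary slackness (lambda_i * g_i(x) = 0 for all i): OK

Verdict: yes, KKT holds.

yes


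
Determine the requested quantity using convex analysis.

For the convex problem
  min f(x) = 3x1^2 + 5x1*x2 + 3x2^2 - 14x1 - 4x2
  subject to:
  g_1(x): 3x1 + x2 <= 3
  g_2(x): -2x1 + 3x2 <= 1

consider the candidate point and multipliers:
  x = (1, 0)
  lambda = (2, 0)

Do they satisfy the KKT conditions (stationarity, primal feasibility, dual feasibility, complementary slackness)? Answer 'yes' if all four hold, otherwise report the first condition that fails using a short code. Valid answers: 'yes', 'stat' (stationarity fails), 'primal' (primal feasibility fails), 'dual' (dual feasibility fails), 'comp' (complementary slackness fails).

Gradient of f: grad f(x) = Q x + c = (-8, 1)
Constraint values g_i(x) = a_i^T x - b_i:
  g_1((1, 0)) = 0
  g_2((1, 0)) = -3
Stationarity residual: grad f(x) + sum_i lambda_i a_i = (-2, 3)
  -> stationarity FAILS
Primal feasibility (all g_i <= 0): OK
Dual feasibility (all lambda_i >= 0): OK
Complementary slackness (lambda_i * g_i(x) = 0 for all i): OK

Verdict: the first failing condition is stationarity -> stat.

stat


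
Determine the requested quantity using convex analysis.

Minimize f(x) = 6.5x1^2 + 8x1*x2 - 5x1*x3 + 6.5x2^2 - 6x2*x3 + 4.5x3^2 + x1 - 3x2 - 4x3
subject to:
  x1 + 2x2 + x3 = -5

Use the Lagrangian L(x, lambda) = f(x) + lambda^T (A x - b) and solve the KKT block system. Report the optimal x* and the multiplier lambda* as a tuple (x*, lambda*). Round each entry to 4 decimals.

Form the Lagrangian:
  L(x, lambda) = (1/2) x^T Q x + c^T x + lambda^T (A x - b)
Stationarity (grad_x L = 0): Q x + c + A^T lambda = 0.
Primal feasibility: A x = b.

This gives the KKT block system:
  [ Q   A^T ] [ x     ]   [-c ]
  [ A    0  ] [ lambda ] = [ b ]

Solving the linear system:
  x*      = (-0.3934, -1.486, -1.6346)
  lambda* = (7.8287)
  f(x*)   = 24.8733

x* = (-0.3934, -1.486, -1.6346), lambda* = (7.8287)
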